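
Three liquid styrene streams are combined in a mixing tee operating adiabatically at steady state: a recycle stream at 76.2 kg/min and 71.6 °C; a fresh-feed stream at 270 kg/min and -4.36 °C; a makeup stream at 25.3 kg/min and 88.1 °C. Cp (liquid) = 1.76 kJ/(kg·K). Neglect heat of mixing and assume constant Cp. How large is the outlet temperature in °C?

T_out = 17.5 °C

No heat crosses the boundary, so H_out = H_in.
Σ ṁᵢCp,ᵢTᵢ = 76.2×1.76×71.6 + 270×1.76×-4.36 + 25.3×1.76×88.1 = 11453
Σ ṁᵢCp,ᵢ = 76.2×1.76 + 270×1.76 + 25.3×1.76 = 653.84
T_out = 11453 / 653.84 = 17.517 °C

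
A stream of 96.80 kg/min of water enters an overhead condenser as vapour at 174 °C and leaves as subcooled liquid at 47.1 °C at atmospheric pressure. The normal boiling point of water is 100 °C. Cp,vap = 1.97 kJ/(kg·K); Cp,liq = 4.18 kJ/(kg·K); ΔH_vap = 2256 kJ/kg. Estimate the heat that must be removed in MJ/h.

vapour 174→100 °C: -145.78 kJ/kg
condensation at 100 °C: -2256 kJ/kg
liquid 100→47.1 °C: -221.12 kJ/kg
Δh = -145.78 + -2256 + -221.12 = -2622.9 kJ/kg
Q = ṁ·Δh = 96.80 kg/min × -2622.9 kJ/kg = -253900 kJ/min
|Q| = 4231.6 kW = 15234 MJ/h

Q_c = 15200 MJ/h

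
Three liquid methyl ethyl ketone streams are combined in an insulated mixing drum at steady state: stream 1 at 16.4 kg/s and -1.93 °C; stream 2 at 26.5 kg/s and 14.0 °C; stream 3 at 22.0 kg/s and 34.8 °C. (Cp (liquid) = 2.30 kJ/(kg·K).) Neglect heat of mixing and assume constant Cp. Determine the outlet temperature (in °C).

No heat crosses the boundary, so H_out = H_in.
T_out = Σ ṁᵢCp,ᵢTᵢ / Σ ṁᵢCp,ᵢ
      = 2541.4 / 149.27 = 17.025 °C

T_out = 17.0 °C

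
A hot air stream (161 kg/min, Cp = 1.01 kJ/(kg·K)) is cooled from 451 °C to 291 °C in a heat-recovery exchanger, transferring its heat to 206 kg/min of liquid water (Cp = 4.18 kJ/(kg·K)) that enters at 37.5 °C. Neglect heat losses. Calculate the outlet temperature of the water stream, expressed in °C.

T_c,out = 67.7 °C

Heat released by hot stream: Q = 161 × 1.01 × (451 − 291) = 26018 kJ/min
Energy balance on cold side (adiabatic exchanger): Q = ṁ_c·Cp_c·(T_c,out − T_c,in)
T_c,out = 37.5 + 26018/(206 × 4.18) = 67.715 °C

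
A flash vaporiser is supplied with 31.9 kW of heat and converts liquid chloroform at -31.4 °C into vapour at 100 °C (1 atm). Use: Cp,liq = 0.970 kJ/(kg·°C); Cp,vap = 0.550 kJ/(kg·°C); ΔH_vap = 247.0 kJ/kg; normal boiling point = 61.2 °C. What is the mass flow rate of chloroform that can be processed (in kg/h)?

Δh = 0.970×(61.2−-31.4) + 247.0 + 0.550×(100−61.2) = 358.16 kJ/kg
Q = 31.9 kW = 31.9 kJ/s = 114840 kJ/h
ṁ = Q/Δh = 114840 / 358.16 = 320.64 kg/h

ṁ = 321 kg/h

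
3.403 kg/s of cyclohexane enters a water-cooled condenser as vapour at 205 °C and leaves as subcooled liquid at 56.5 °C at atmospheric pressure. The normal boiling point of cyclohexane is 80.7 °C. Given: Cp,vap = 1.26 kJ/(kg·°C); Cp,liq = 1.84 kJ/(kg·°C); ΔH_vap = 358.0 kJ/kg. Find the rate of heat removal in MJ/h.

Q_c = 6850 MJ/h

vapour 205→80.7 °C: -156.62 kJ/kg
condensation at 80.7 °C: -358 kJ/kg
liquid 80.7→56.5 °C: -44.528 kJ/kg
Δh = -156.62 + -358 + -44.528 = -559.15 kJ/kg
Q = ṁ·Δh = 3.403 kg/s × -559.15 kJ/kg = -1902.8 kJ/s
|Q| = 1902.8 kW = 6850 MJ/h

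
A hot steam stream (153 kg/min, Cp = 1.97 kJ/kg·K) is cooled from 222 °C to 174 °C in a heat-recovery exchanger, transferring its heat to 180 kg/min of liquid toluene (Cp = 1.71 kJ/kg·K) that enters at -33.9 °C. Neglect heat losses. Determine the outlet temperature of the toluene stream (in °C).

T_c,out = 13.1 °C

Heat released by hot stream: Q = 153 × 1.97 × (222 − 174) = 14468 kJ/min
Energy balance on cold side (adiabatic exchanger): Q = ṁ_c·Cp_c·(T_c,out − T_c,in)
T_c,out = -33.9 + 14468/(180 × 1.71) = 13.104 °C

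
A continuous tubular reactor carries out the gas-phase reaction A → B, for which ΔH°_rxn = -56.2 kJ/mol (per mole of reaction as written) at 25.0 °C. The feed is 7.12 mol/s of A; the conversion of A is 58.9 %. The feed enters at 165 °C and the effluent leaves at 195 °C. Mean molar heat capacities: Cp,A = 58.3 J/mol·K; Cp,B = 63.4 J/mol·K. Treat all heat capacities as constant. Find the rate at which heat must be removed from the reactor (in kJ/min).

Extent of reaction ξ = 0.589 × 7.12 = 4.1937 mol/s
Reaction term: ξ·ΔH°_rxn = 4.1937 × -56.2 = -235.68 kJ/s
Sensible, feed 165→25 °C: -58.113 kJ/s
Outlet flows (mol/s): A 2.9263, B 4.1937
Sensible, products 25→195 °C: 74.202 kJ/s
Q = ΔH = -219.6 kJ/s = -219.6 kW
Heat removed = 13176 kJ/min

Q_out = 13200 kJ/min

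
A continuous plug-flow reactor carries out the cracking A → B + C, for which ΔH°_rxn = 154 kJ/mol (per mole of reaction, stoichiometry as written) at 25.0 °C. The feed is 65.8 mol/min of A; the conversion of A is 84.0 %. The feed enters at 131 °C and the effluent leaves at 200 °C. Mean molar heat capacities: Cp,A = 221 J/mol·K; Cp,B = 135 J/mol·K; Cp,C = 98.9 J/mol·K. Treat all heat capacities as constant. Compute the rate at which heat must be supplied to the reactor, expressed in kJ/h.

Extent of reaction ξ = 0.840 × 65.8 = 55.272 mol/min
Reaction term: ξ·ΔH°_rxn = 55.272 × 154 = 8511.9 kJ/min
Sensible, feed 131→25 °C: -1541.4 kJ/min
Outlet flows (mol/min): A 10.528, B 55.272, C 55.272
Sensible, products 25→200 °C: 2669.6 kJ/min
Q = ΔH = 9640 kJ/min = 160.67 kW
Heat supplied = 578400 kJ/h

Q_in = 578000 kJ/h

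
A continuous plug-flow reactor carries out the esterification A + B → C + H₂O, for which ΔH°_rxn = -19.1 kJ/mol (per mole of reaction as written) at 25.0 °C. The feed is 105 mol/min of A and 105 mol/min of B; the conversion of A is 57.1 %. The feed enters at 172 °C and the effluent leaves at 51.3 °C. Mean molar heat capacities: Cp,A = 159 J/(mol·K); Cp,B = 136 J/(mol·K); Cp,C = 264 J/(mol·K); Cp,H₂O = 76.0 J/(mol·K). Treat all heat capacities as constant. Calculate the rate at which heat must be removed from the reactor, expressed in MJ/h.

Q_out = 289 MJ/h

Extent of reaction ξ = 0.571 × 105 = 59.955 mol/min
Reaction term: ξ·ΔH°_rxn = 59.955 × -19.1 = -1145.1 kJ/min
Sensible, feed 172→25 °C: -4553.3 kJ/min
Outlet flows (mol/min): A 45.045, B 45.045, C 59.955, H₂O 59.955
Sensible, products 25→51.3 °C: 885.6 kJ/min
Q = ΔH = -4812.9 kJ/min = -80.214 kW
Heat removed = 288.77 MJ/h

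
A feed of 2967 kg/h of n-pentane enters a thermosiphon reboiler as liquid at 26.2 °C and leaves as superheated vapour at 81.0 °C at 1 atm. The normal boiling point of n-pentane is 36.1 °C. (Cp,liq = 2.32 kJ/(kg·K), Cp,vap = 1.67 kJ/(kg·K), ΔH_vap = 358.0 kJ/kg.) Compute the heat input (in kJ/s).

liquid 26.2→36.1 °C: 22.968 kJ/kg
vaporisation at 36.1 °C: 358 kJ/kg
vapour 36.1→81.0 °C: 74.983 kJ/kg
Δh = 22.968 + 358 + 74.983 = 455.95 kJ/kg
Q = ṁ·Δh = 2967 kg/h × 455.95 kJ/kg = 1.3528e+06 kJ/h
|Q| = 375.78 kW

Q = 376 kJ/s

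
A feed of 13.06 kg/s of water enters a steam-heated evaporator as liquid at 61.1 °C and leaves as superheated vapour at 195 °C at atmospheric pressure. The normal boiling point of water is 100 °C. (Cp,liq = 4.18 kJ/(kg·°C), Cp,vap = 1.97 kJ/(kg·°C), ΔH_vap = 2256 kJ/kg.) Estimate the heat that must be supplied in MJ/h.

liquid 61.1→100 °C: 162.6 kJ/kg
vaporisation at 100 °C: 2256 kJ/kg
vapour 100→195 °C: 187.15 kJ/kg
Δh = 162.6 + 2256 + 187.15 = 2605.8 kJ/kg
Q = ṁ·Δh = 13.06 kg/s × 2605.8 kJ/kg = 34031 kJ/s
|Q| = 34031 kW = 122510 MJ/h

Q = 123000 MJ/h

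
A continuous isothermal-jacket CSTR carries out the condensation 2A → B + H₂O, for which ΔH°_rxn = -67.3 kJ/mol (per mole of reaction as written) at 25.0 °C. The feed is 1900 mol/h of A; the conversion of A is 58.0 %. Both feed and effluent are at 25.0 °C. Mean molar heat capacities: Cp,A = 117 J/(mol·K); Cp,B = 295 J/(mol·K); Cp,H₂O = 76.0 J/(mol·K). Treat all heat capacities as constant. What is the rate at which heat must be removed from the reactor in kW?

Q_out = 10.3 kW

Extent of reaction ξ = 0.580 × 1900 / 2 = 551 mol/h
Reaction term: ξ·ΔH°_rxn = 551 × -67.3 = -37082 kJ/h
Q = ΔH = -37082 kJ/h = -10.301 kW
Heat removed = 10.301 kW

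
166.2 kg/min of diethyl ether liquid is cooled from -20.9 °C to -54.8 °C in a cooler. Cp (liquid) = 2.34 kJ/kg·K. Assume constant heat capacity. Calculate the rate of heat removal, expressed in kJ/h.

Q = ṁ·Cp·ΔT = 166.2 × 2.34 × (-54.8 − -20.9) = -13184 kJ/min
Converting: 13184 / 60 s = 219.73 kW
Cooling duty = 791040 kJ/h

Q_c = 791000 kJ/h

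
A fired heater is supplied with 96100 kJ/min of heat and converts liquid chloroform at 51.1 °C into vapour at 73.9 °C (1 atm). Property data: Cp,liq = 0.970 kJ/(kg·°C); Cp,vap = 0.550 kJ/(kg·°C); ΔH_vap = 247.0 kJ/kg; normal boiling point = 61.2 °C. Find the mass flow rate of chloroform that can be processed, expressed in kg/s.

Δh = 0.970×(61.2−51.1) + 247.0 + 0.550×(73.9−61.2) = 263.78 kJ/kg
Q = 96100 kJ/min = 1601.7 kJ/s = 1601.7 kJ/s
ṁ = Q/Δh = 1601.7 / 263.78 = 6.0719 kg/s

ṁ = 6.07 kg/s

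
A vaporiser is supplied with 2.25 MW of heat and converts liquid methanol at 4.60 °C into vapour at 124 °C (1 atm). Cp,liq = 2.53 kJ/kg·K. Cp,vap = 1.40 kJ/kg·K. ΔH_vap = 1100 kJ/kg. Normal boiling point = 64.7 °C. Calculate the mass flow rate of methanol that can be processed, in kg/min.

Δh = 2.53×(64.7−4.60) + 1100 + 1.40×(124−64.7) = 1335.1 kJ/kg
Q = 2.25 MW = 2250 kJ/s = 135000 kJ/min
ṁ = Q/Δh = 135000 / 1335.1 = 101.12 kg/min

ṁ = 101 kg/min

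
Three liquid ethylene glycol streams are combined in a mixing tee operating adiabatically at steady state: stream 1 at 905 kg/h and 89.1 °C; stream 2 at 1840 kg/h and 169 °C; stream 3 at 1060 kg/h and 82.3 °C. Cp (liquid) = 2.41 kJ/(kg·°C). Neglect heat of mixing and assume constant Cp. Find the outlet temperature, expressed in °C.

Energy balance with Q = 0: Σ ṁᵢCp,ᵢ(T_out − Tᵢ) = 0
Σ ṁᵢCp,ᵢTᵢ = 905×2.41×89.1 + 1840×2.41×169 + 1060×2.41×82.3 = 1.154e+06
Σ ṁᵢCp,ᵢ = 905×2.41 + 1840×2.41 + 1060×2.41 = 9170.1
T_out = 1.154e+06 / 9170.1 = 125.84 °C

T_out = 126 °C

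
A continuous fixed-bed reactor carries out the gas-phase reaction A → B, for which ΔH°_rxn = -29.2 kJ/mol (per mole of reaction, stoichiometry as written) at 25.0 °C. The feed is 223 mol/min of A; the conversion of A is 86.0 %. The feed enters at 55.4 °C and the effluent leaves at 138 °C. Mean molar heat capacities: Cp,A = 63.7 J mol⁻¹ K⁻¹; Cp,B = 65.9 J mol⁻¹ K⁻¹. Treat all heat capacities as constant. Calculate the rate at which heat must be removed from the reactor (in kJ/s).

Q_out = 73.0 kJ/s

Extent of reaction ξ = 0.860 × 223 = 191.78 mol/min
Reaction term: ξ·ΔH°_rxn = 191.78 × -29.2 = -5600 kJ/min
Sensible, feed 55.4→25 °C: -431.84 kJ/min
Outlet flows (mol/min): A 31.22, B 191.78
Sensible, products 25→138 °C: 1652.9 kJ/min
Q = ΔH = -4379 kJ/min = -72.983 kW
Heat removed = 72.983 kJ/s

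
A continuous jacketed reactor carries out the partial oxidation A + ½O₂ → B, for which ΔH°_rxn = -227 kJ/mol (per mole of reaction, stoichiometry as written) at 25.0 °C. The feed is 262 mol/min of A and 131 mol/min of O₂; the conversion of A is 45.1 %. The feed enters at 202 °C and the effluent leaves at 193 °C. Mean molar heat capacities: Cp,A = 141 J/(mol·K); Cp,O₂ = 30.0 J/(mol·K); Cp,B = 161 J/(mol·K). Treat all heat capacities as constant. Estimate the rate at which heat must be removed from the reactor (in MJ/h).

Extent of reaction ξ = 0.451 × 262 = 118.16 mol/min
Reaction term: ξ·ΔH°_rxn = 118.16 × -227 = -26823 kJ/min
Sensible, feed 202→25 °C: -7234.3 kJ/min
Outlet flows (mol/min): A 143.84, O₂ 71.919, B 118.16
Sensible, products 25→193 °C: 6965.8 kJ/min
Q = ΔH = -27091 kJ/min = -451.52 kW
Heat removed = 1625.5 MJ/h

Q_out = 1630 MJ/h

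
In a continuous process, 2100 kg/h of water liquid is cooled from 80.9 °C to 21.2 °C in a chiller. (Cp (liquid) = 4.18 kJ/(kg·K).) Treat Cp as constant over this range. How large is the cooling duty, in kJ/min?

Q_c = 8730 kJ/min

Q = ṁ·Cp·ΔT = 2100 × 4.18 × (21.2 − 80.9) = -524050 kJ/h
Converting: 524050 / 3600 s = 145.57 kW
Cooling duty = 8734.1 kJ/min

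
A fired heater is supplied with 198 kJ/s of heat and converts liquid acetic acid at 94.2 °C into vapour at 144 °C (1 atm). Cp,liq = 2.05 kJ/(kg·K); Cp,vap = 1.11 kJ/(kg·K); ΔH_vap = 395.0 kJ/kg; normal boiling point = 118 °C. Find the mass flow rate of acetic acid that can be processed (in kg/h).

ṁ = 1510 kg/h

Δh = 2.05×(118−94.2) + 395.0 + 1.11×(144−118) = 472.65 kJ/kg
Q = 198 kJ/s = 198 kJ/s = 712800 kJ/h
ṁ = Q/Δh = 712800 / 472.65 = 1508.1 kg/h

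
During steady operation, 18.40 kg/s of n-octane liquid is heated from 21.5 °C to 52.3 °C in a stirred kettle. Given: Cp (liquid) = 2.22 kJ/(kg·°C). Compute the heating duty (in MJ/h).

Q = ṁ·Cp·ΔT = 18.40 × 2.22 × (52.3 − 21.5) = 1258.1 kJ/s
Heating duty = 4529.2 MJ/h

Q = 4530 MJ/h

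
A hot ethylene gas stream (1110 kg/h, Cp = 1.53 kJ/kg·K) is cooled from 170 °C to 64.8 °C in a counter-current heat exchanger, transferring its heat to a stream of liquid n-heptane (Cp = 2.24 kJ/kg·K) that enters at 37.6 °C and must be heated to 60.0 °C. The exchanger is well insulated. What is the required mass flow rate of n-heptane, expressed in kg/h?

ṁ_c = 3560 kg/h

Heat released by hot stream: Q = 1110 × 1.53 × (170 − 64.8) = 178660 kJ/h
Energy balance on cold side (adiabatic exchanger): Q = ṁ_c·Cp_c·(T_c,out − T_c,in)
ṁ_c = 178660 / [2.24 × (60.0 − 37.6)] = 3560.7 kg/h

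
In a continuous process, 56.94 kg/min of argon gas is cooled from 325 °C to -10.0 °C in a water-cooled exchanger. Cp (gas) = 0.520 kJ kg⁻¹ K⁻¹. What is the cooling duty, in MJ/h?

Q = ṁ·Cp·ΔT = 56.94 × 0.520 × (-10.0 − 325) = -9918.9 kJ/min
Converting: 9918.9 / 60 s = 165.32 kW
Cooling duty = 595.14 MJ/h

Q_c = 595 MJ/h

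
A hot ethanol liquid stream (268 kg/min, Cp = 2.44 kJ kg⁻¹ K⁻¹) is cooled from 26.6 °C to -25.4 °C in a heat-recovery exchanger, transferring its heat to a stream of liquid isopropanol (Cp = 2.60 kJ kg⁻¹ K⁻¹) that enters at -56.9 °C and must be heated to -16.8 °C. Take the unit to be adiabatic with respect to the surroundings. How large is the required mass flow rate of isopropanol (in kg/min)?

Heat released by hot stream: Q = 268 × 2.44 × (26.6 − -25.4) = 34004 kJ/min
Energy balance on cold side (adiabatic exchanger): Q = ṁ_c·Cp_c·(T_c,out − T_c,in)
ṁ_c = 34004 / [2.60 × (-16.8 − -56.9)] = 326.14 kg/min

ṁ_c = 326 kg/min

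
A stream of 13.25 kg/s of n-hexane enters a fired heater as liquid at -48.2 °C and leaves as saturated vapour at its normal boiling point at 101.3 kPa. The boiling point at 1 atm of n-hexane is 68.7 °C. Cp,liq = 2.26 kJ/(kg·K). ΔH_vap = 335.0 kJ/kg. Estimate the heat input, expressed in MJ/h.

liquid -48.2→68.7 °C: 264.19 kJ/kg
vaporisation at 68.7 °C: 335 kJ/kg
Δh = 264.19 + 335 = 599.19 kJ/kg
Q = ṁ·Δh = 13.25 kg/s × 599.19 kJ/kg = 7939.3 kJ/s
|Q| = 7939.3 kW = 28582 MJ/h

Q = 28600 MJ/h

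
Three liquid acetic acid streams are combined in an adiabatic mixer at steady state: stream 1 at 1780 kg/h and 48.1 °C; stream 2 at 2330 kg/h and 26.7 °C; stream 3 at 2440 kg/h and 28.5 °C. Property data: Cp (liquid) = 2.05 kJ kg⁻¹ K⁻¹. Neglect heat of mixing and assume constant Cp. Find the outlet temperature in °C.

Adiabatic, steady state ⇒ Σ ṁᵢCp,ᵢ(T_out − Tᵢ) = 0
T_out = Σ ṁᵢCp,ᵢTᵢ / Σ ṁᵢCp,ᵢ
      = 445610 / 13428 = 33.186 °C

T_out = 33.2 °C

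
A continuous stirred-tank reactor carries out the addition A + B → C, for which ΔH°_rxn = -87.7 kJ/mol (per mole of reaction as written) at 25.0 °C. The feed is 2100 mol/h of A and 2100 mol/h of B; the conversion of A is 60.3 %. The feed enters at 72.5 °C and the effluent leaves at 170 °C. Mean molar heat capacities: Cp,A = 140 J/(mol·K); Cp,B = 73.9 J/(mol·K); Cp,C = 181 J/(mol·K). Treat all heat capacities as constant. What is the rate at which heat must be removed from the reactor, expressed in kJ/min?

Q_out = 1220 kJ/min

Extent of reaction ξ = 0.603 × 2100 = 1266.3 mol/h
Reaction term: ξ·ΔH°_rxn = 1266.3 × -87.7 = -111050 kJ/h
Sensible, feed 72.5→25 °C: -21337 kJ/h
Outlet flows (mol/h): A 833.7, B 833.7, C 1266.3
Sensible, products 25→170 °C: 59092 kJ/h
Q = ΔH = -73299 kJ/h = -20.361 kW
Heat removed = 1221.7 kJ/min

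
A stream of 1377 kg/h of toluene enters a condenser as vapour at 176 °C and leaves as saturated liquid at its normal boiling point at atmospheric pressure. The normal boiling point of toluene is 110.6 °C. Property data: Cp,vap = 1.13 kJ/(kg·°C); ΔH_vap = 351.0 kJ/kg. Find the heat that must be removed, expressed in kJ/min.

vapour 176→110.6 °C: -73.902 kJ/kg
condensation at 110.6 °C: -351 kJ/kg
Δh = -73.902 + -351 = -424.9 kJ/kg
Q = ṁ·Δh = 1377 kg/h × -424.9 kJ/kg = -585090 kJ/h
|Q| = 162.53 kW = 9751.5 kJ/min

Q_c = 9750 kJ/min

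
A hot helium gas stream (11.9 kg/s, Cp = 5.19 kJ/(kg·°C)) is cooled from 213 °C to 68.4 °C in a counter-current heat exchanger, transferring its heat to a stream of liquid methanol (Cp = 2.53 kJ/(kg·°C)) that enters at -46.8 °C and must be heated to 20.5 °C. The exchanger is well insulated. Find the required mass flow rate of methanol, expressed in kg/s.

ṁ_c = 52.5 kg/s

Heat released by hot stream: Q = 11.9 × 5.19 × (213 − 68.4) = 8930.6 kJ/s
Energy balance on cold side (adiabatic exchanger): Q = ṁ_c·Cp_c·(T_c,out − T_c,in)
ṁ_c = 8930.6 / [2.53 × (20.5 − -46.8)] = 52.45 kg/s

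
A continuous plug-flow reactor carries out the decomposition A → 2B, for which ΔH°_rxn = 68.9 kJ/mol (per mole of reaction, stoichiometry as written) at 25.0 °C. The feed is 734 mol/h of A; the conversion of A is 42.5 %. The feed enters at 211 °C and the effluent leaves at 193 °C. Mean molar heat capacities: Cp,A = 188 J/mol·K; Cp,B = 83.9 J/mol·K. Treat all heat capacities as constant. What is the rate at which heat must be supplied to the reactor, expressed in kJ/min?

Extent of reaction ξ = 0.425 × 734 = 311.95 mol/h
Reaction term: ξ·ΔH°_rxn = 311.95 × 68.9 = 21493 kJ/h
Sensible, feed 211→25 °C: -25667 kJ/h
Outlet flows (mol/h): A 422.05, B 623.9
Sensible, products 25→193 °C: 22124 kJ/h
Q = ΔH = 17951 kJ/h = 4.9864 kW
Heat supplied = 299.18 kJ/min

Q_in = 299 kJ/min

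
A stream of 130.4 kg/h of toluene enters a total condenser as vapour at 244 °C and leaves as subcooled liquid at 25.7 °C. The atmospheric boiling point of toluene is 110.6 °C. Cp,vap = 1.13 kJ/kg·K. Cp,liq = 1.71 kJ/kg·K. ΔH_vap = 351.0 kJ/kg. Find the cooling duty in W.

Q_c = 23400 W

vapour 244→110.6 °C: -150.74 kJ/kg
condensation at 110.6 °C: -351 kJ/kg
liquid 110.6→25.7 °C: -145.18 kJ/kg
Δh = -150.74 + -351 + -145.18 = -646.92 kJ/kg
Q = ṁ·Δh = 130.4 kg/h × -646.92 kJ/kg = -84358 kJ/h
|Q| = 23.433 kW = 23433 W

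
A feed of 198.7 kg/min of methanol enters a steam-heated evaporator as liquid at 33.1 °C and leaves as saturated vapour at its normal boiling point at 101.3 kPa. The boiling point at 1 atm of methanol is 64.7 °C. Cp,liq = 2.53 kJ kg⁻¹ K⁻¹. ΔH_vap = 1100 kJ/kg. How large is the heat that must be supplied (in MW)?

Q = 3.91 MW

liquid 33.1→64.7 °C: 79.948 kJ/kg
vaporisation at 64.7 °C: 1100 kJ/kg
Δh = 79.948 + 1100 = 1179.9 kJ/kg
Q = ṁ·Δh = 198.7 kg/min × 1179.9 kJ/kg = 234460 kJ/min
|Q| = 3907.6 kW = 3.9076 MW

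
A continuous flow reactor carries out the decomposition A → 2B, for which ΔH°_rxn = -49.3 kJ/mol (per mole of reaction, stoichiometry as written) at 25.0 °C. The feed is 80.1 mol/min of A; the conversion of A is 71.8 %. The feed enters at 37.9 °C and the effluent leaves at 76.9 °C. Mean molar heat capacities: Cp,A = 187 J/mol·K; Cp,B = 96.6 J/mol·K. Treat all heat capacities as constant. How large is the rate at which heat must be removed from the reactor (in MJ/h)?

Extent of reaction ξ = 0.718 × 80.1 = 57.512 mol/min
Reaction term: ξ·ΔH°_rxn = 57.512 × -49.3 = -2835.3 kJ/min
Sensible, feed 37.9→25 °C: -193.23 kJ/min
Outlet flows (mol/min): A 22.588, B 115.02
Sensible, products 25→76.9 °C: 795.9 kJ/min
Q = ΔH = -2232.7 kJ/min = -37.211 kW
Heat removed = 133.96 MJ/h

Q_out = 134 MJ/h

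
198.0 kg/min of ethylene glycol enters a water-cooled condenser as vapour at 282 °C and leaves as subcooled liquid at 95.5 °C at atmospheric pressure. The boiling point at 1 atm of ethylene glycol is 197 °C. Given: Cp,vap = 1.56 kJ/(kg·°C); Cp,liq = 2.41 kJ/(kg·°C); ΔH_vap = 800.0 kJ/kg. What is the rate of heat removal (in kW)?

Q_c = 3880 kW

vapour 282→197 °C: -132.6 kJ/kg
condensation at 197 °C: -800 kJ/kg
liquid 197→95.5 °C: -244.62 kJ/kg
Δh = -132.6 + -800 + -244.62 = -1177.2 kJ/kg
Q = ṁ·Δh = 198.0 kg/min × -1177.2 kJ/kg = -233090 kJ/min
|Q| = 3884.8 kW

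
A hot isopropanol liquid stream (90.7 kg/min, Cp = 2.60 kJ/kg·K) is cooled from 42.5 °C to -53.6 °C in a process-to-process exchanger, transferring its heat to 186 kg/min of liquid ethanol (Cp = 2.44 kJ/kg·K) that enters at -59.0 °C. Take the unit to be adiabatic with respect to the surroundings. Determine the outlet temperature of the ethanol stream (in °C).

T_c,out = -9.07 °C

Heat released by hot stream: Q = 90.7 × 2.60 × (42.5 − -53.6) = 22662 kJ/min
Energy balance on cold side (adiabatic exchanger): Q = ṁ_c·Cp_c·(T_c,out − T_c,in)
T_c,out = -59.0 + 22662/(186 × 2.44) = -9.0654 °C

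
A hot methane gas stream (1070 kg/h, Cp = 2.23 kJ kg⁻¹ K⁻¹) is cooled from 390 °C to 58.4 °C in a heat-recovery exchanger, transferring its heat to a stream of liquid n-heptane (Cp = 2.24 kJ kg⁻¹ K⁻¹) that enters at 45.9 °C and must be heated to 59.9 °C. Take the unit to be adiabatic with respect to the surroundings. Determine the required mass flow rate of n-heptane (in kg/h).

ṁ_c = 25200 kg/h

Heat released by hot stream: Q = 1070 × 2.23 × (390 − 58.4) = 791230 kJ/h
Energy balance on cold side (adiabatic exchanger): Q = ṁ_c·Cp_c·(T_c,out − T_c,in)
ṁ_c = 791230 / [2.24 × (59.9 − 45.9)] = 25231 kg/h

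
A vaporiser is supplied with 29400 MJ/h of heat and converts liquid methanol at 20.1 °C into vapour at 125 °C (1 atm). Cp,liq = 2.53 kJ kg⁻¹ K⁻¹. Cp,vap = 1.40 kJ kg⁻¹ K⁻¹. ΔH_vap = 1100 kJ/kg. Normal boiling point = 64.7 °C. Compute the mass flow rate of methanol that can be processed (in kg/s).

Δh = 2.53×(64.7−20.1) + 1100 + 1.40×(125−64.7) = 1297.3 kJ/kg
Q = 29400 MJ/h = 8166.7 kJ/s = 8166.7 kJ/s
ṁ = Q/Δh = 8166.7 / 1297.3 = 6.2953 kg/s

ṁ = 6.30 kg/s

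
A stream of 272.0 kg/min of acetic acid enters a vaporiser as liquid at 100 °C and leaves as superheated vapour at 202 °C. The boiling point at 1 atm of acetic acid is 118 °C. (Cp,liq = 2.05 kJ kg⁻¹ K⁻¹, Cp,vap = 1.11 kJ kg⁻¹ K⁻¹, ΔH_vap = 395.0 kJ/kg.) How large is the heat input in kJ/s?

Q = 2380 kJ/s

liquid 100→118 °C: 36.9 kJ/kg
vaporisation at 118 °C: 395 kJ/kg
vapour 118→202 °C: 93.24 kJ/kg
Δh = 36.9 + 395 + 93.24 = 525.14 kJ/kg
Q = ṁ·Δh = 272.0 kg/min × 525.14 kJ/kg = 142840 kJ/min
|Q| = 2380.6 kW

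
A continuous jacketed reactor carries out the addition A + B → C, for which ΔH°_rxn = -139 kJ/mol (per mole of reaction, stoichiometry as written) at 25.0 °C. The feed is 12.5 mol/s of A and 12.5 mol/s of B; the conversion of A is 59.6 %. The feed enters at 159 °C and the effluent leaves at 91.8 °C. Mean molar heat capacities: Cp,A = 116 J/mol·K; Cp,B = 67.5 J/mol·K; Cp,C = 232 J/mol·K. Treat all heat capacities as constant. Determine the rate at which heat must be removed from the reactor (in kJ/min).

Q_out = 69900 kJ/min

Extent of reaction ξ = 0.596 × 12.5 = 7.45 mol/s
Reaction term: ξ·ΔH°_rxn = 7.45 × -139 = -1035.5 kJ/s
Sensible, feed 159→25 °C: -307.36 kJ/s
Outlet flows (mol/s): A 5.05, B 5.05, C 7.45
Sensible, products 25→91.8 °C: 177.36 kJ/s
Q = ΔH = -1165.6 kJ/s = -1165.6 kW
Heat removed = 69933 kJ/min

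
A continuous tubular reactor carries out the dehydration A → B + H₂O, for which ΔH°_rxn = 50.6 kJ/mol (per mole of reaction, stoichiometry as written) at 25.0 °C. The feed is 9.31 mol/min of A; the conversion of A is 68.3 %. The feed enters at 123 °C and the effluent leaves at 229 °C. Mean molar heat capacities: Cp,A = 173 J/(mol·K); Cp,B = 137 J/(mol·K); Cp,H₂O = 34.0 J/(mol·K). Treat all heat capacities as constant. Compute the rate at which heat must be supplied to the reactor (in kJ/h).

Q_in = 29400 kJ/h

Extent of reaction ξ = 0.683 × 9.31 = 6.3587 mol/min
Reaction term: ξ·ΔH°_rxn = 6.3587 × 50.6 = 321.75 kJ/min
Sensible, feed 123→25 °C: -157.84 kJ/min
Outlet flows (mol/min): A 2.9513, B 6.3587, H₂O 6.3587
Sensible, products 25→229 °C: 325.97 kJ/min
Q = ΔH = 489.88 kJ/min = 8.1647 kW
Heat supplied = 29393 kJ/h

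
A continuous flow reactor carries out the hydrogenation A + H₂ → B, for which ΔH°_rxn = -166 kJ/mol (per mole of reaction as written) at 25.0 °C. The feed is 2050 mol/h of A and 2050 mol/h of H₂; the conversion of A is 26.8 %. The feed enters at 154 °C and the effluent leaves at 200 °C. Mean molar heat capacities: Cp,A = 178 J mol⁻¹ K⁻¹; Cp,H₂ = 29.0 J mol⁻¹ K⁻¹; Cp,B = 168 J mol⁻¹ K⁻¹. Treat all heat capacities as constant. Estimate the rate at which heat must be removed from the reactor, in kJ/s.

Q_out = 21.0 kJ/s

Extent of reaction ξ = 0.268 × 2050 = 549.4 mol/h
Reaction term: ξ·ΔH°_rxn = 549.4 × -166 = -91200 kJ/h
Sensible, feed 154→25 °C: -54741 kJ/h
Outlet flows (mol/h): A 1500.6, H₂ 1500.6, B 549.4
Sensible, products 25→200 °C: 70512 kJ/h
Q = ΔH = -75430 kJ/h = -20.953 kW
Heat removed = 20.953 kJ/s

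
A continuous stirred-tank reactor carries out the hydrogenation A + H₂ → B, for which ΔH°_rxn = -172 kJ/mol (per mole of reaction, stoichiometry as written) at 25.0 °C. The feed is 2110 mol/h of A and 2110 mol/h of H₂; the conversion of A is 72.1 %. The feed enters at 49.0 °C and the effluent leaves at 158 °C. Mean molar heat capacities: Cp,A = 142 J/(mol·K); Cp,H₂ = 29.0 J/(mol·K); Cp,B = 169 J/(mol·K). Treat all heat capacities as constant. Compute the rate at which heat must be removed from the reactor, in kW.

Extent of reaction ξ = 0.721 × 2110 = 1521.3 mol/h
Reaction term: ξ·ΔH°_rxn = 1521.3 × -172 = -261670 kJ/h
Sensible, feed 49.0→25 °C: -8659.4 kJ/h
Outlet flows (mol/h): A 588.69, H₂ 588.69, B 1521.3
Sensible, products 25→158 °C: 47583 kJ/h
Q = ΔH = -222740 kJ/h = -61.873 kW
Heat removed = 61.873 kW

Q_out = 61.9 kW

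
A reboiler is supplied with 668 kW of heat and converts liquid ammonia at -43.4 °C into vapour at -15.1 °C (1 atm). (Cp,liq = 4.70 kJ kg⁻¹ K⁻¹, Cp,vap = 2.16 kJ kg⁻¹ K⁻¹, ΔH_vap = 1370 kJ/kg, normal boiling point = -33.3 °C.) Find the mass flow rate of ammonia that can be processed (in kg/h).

ṁ = 1650 kg/h

Δh = 4.70×(-33.3−-43.4) + 1370 + 2.16×(-15.1−-33.3) = 1456.8 kJ/kg
Q = 668 kW = 668 kJ/s = 2.4048e+06 kJ/h
ṁ = Q/Δh = 2.4048e+06 / 1456.8 = 1650.8 kg/h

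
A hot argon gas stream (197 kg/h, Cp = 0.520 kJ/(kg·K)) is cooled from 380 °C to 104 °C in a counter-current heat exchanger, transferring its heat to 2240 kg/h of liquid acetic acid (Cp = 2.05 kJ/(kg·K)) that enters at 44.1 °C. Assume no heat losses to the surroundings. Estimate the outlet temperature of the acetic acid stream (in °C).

Heat released by hot stream: Q = 197 × 0.520 × (380 − 104) = 28273 kJ/h
Energy balance on cold side (adiabatic exchanger): Q = ṁ_c·Cp_c·(T_c,out − T_c,in)
T_c,out = 44.1 + 28273/(2240 × 2.05) = 50.257 °C

T_c,out = 50.3 °C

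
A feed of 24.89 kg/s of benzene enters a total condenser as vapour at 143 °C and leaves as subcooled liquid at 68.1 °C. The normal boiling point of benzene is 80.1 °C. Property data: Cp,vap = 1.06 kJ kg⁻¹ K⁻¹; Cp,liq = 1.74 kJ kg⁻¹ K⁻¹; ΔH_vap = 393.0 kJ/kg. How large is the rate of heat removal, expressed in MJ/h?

Q_c = 43100 MJ/h

vapour 143→80.1 °C: -66.674 kJ/kg
condensation at 80.1 °C: -393 kJ/kg
liquid 80.1→68.1 °C: -20.88 kJ/kg
Δh = -66.674 + -393 + -20.88 = -480.55 kJ/kg
Q = ṁ·Δh = 24.89 kg/s × -480.55 kJ/kg = -11961 kJ/s
|Q| = 11961 kW = 43060 MJ/h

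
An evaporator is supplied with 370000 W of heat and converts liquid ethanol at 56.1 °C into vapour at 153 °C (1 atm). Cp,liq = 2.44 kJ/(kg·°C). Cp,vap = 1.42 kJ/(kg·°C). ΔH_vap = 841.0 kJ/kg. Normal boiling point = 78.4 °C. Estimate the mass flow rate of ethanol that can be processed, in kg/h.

ṁ = 1330 kg/h

Δh = 2.44×(78.4−56.1) + 841.0 + 1.42×(153−78.4) = 1001.3 kJ/kg
Q = 370000 W = 370 kJ/s = 1.332e+06 kJ/h
ṁ = Q/Δh = 1.332e+06 / 1001.3 = 1330.2 kg/h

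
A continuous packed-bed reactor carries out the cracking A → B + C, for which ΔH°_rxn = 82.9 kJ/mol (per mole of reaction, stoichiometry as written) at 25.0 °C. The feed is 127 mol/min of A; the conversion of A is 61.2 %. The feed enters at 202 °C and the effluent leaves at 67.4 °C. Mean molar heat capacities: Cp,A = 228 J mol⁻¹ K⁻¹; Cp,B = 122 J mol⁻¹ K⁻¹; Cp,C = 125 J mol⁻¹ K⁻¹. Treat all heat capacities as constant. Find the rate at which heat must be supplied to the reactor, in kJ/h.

Q_in = 157000 kJ/h

Extent of reaction ξ = 0.612 × 127 = 77.724 mol/min
Reaction term: ξ·ΔH°_rxn = 77.724 × 82.9 = 6443.3 kJ/min
Sensible, feed 202→25 °C: -5125.2 kJ/min
Outlet flows (mol/min): A 49.276, B 77.724, C 77.724
Sensible, products 25→67.4 °C: 1290.3 kJ/min
Q = ΔH = 2608.5 kJ/min = 43.474 kW
Heat supplied = 156510 kJ/h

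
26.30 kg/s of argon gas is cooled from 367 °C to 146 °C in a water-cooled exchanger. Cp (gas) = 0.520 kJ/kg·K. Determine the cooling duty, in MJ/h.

Q = ṁ·Cp·ΔT = 26.30 × 0.520 × (146 − 367) = -3022.4 kJ/s
Cooling duty = 10881 MJ/h

Q_c = 10900 MJ/h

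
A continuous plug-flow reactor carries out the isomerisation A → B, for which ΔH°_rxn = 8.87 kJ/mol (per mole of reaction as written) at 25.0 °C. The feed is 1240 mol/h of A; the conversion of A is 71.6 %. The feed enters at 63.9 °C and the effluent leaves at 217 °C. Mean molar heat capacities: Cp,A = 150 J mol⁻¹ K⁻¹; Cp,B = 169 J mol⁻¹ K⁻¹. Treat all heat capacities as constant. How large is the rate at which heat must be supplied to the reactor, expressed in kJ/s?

Q_in = 11.0 kJ/s

Extent of reaction ξ = 0.716 × 1240 = 887.84 mol/h
Reaction term: ξ·ΔH°_rxn = 887.84 × 8.87 = 7875.1 kJ/h
Sensible, feed 63.9→25 °C: -7235.4 kJ/h
Outlet flows (mol/h): A 352.16, B 887.84
Sensible, products 25→217 °C: 38951 kJ/h
Q = ΔH = 39591 kJ/h = 10.997 kW
Heat supplied = 10.997 kJ/s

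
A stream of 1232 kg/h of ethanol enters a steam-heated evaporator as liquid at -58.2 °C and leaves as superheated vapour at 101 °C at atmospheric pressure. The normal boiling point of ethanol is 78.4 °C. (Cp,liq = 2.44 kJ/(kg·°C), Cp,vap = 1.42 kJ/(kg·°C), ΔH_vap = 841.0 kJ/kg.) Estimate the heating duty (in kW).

liquid -58.2→78.4 °C: 333.3 kJ/kg
vaporisation at 78.4 °C: 841 kJ/kg
vapour 78.4→101 °C: 32.092 kJ/kg
Δh = 333.3 + 841 + 32.092 = 1206.4 kJ/kg
Q = ṁ·Δh = 1232 kg/h × 1206.4 kJ/kg = 1.4863e+06 kJ/h
|Q| = 412.86 kW

Q = 413 kW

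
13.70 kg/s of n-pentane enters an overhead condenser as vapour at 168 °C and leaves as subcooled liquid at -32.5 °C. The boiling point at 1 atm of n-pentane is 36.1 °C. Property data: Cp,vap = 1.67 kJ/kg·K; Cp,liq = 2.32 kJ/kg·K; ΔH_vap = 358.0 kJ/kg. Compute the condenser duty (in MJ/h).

vapour 168→36.1 °C: -220.27 kJ/kg
condensation at 36.1 °C: -358 kJ/kg
liquid 36.1→-32.5 °C: -159.15 kJ/kg
Δh = -220.27 + -358 + -159.15 = -737.42 kJ/kg
Q = ṁ·Δh = 13.70 kg/s × -737.42 kJ/kg = -10103 kJ/s
|Q| = 10103 kW = 36370 MJ/h

Q_c = 36400 MJ/h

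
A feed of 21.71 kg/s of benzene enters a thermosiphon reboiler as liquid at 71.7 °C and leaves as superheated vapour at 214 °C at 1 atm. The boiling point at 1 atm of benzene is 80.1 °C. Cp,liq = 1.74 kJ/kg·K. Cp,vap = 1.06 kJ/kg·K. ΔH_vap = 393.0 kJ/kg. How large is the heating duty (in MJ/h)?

liquid 71.7→80.1 °C: 14.616 kJ/kg
vaporisation at 80.1 °C: 393 kJ/kg
vapour 80.1→214 °C: 141.93 kJ/kg
Δh = 14.616 + 393 + 141.93 = 549.55 kJ/kg
Q = ṁ·Δh = 21.71 kg/s × 549.55 kJ/kg = 11931 kJ/s
|Q| = 11931 kW = 42951 MJ/h

Q = 43000 MJ/h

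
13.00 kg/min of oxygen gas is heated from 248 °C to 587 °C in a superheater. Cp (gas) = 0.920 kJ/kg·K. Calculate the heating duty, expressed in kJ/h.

Q = ṁ·Cp·ΔT = 13.00 × 0.920 × (587 − 248) = 4054.4 kJ/min
Converting: 4054.4 / 60 s = 67.574 kW
Heating duty = 243270 kJ/h

Q = 243000 kJ/h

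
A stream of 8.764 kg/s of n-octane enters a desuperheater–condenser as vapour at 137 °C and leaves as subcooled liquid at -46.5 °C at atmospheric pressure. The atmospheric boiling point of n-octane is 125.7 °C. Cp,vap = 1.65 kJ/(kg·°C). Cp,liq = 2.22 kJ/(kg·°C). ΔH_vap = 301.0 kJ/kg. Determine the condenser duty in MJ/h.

Q_c = 22100 MJ/h

vapour 137→125.7 °C: -18.645 kJ/kg
condensation at 125.7 °C: -301 kJ/kg
liquid 125.7→-46.5 °C: -382.28 kJ/kg
Δh = -18.645 + -301 + -382.28 = -701.93 kJ/kg
Q = ṁ·Δh = 8.764 kg/s × -701.93 kJ/kg = -6151.7 kJ/s
|Q| = 6151.7 kW = 22146 MJ/h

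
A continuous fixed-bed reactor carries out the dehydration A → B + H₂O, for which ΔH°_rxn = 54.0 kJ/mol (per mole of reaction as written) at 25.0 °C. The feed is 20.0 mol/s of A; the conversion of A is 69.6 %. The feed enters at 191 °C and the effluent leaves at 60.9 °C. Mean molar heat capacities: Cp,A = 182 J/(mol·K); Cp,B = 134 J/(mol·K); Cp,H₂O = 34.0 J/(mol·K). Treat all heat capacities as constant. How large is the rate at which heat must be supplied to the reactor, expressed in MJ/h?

Extent of reaction ξ = 0.696 × 20.0 = 13.92 mol/s
Reaction term: ξ·ΔH°_rxn = 13.92 × 54.0 = 751.68 kJ/s
Sensible, feed 191→25 °C: -604.24 kJ/s
Outlet flows (mol/s): A 6.08, B 13.92, H₂O 13.92
Sensible, products 25→60.9 °C: 123.68 kJ/s
Q = ΔH = 271.12 kJ/s = 271.12 kW
Heat supplied = 976.03 MJ/h

Q_in = 976 MJ/h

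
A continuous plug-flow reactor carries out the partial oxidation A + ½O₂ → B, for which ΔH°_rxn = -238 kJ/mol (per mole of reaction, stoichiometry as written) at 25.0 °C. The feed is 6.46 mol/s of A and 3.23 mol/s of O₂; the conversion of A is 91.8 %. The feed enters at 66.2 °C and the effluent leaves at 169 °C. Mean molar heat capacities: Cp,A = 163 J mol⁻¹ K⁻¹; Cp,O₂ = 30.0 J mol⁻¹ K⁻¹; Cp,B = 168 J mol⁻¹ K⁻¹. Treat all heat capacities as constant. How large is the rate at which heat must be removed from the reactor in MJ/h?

Q_out = 4690 MJ/h

Extent of reaction ξ = 0.918 × 6.46 = 5.9303 mol/s
Reaction term: ξ·ΔH°_rxn = 5.9303 × -238 = -1411.4 kJ/s
Sensible, feed 66.2→25 °C: -47.375 kJ/s
Outlet flows (mol/s): A 0.52972, O₂ 0.26486, B 5.9303
Sensible, products 25→169 °C: 157.04 kJ/s
Q = ΔH = -1301.7 kJ/s = -1301.7 kW
Heat removed = 4686.3 MJ/h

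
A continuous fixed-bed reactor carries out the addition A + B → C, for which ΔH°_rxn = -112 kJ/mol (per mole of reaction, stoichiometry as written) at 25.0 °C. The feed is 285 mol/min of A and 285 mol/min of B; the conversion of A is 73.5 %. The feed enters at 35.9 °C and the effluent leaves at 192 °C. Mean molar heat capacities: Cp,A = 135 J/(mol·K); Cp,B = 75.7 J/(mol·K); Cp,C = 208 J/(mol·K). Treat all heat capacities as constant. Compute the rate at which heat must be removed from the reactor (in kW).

Extent of reaction ξ = 0.735 × 285 = 209.47 mol/min
Reaction term: ξ·ΔH°_rxn = 209.47 × -112 = -23461 kJ/min
Sensible, feed 35.9→25 °C: -654.54 kJ/min
Outlet flows (mol/min): A 75.525, B 75.525, C 209.47
Sensible, products 25→192 °C: 9933.8 kJ/min
Q = ΔH = -14182 kJ/min = -236.37 kW
Heat removed = 236.37 kW

Q_out = 236 kW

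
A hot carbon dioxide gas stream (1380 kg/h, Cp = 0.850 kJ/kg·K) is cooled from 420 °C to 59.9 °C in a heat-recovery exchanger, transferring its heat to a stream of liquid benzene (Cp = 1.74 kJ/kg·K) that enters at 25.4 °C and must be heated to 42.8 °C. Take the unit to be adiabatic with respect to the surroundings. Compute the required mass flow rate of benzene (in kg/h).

ṁ_c = 14000 kg/h

Heat released by hot stream: Q = 1380 × 0.850 × (420 − 59.9) = 422400 kJ/h
Energy balance on cold side (adiabatic exchanger): Q = ṁ_c·Cp_c·(T_c,out − T_c,in)
ṁ_c = 422400 / [1.74 × (42.8 − 25.4)] = 13952 kg/h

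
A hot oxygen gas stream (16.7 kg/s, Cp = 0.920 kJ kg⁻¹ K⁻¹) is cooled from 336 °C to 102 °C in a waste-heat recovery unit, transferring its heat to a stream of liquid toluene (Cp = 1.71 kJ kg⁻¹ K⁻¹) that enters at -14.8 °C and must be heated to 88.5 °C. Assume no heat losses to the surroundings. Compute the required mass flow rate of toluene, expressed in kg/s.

Heat released by hot stream: Q = 16.7 × 0.920 × (336 − 102) = 3595.2 kJ/s
Energy balance on cold side (adiabatic exchanger): Q = ṁ_c·Cp_c·(T_c,out − T_c,in)
ṁ_c = 3595.2 / [1.71 × (88.5 − -14.8)] = 20.353 kg/s

ṁ_c = 20.4 kg/s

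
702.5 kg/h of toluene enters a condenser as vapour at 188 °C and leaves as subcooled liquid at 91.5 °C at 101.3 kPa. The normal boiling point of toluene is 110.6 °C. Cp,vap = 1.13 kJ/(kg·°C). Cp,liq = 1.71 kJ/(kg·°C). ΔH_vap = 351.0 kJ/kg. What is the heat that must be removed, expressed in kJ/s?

Q_c = 91.9 kJ/s

vapour 188→110.6 °C: -87.462 kJ/kg
condensation at 110.6 °C: -351 kJ/kg
liquid 110.6→91.5 °C: -32.661 kJ/kg
Δh = -87.462 + -351 + -32.661 = -471.12 kJ/kg
Q = ṁ·Δh = 702.5 kg/h × -471.12 kJ/kg = -330960 kJ/h
|Q| = 91.934 kW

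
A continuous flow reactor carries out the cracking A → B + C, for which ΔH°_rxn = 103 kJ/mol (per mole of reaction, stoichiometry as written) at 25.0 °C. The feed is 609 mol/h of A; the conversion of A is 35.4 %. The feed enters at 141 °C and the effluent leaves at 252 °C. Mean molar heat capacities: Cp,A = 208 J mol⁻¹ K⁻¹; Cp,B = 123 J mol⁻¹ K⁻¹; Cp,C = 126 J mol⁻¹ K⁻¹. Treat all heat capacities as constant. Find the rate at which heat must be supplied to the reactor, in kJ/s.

Q_in = 10.6 kJ/s

Extent of reaction ξ = 0.354 × 609 = 215.59 mol/h
Reaction term: ξ·ΔH°_rxn = 215.59 × 103 = 22205 kJ/h
Sensible, feed 141→25 °C: -14694 kJ/h
Outlet flows (mol/h): A 393.41, B 215.59, C 215.59
Sensible, products 25→252 °C: 30761 kJ/h
Q = ΔH = 38272 kJ/h = 10.631 kW
Heat supplied = 10.631 kJ/s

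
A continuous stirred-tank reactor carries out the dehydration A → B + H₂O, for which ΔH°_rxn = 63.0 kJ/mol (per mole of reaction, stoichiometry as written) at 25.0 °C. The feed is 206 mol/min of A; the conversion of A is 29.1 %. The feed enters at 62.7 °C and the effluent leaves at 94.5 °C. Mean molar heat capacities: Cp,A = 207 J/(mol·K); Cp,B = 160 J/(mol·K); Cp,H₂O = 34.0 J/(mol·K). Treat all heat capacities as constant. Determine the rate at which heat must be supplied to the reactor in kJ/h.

Q_in = 305000 kJ/h

Extent of reaction ξ = 0.291 × 206 = 59.946 mol/min
Reaction term: ξ·ΔH°_rxn = 59.946 × 63.0 = 3776.6 kJ/min
Sensible, feed 62.7→25 °C: -1607.6 kJ/min
Outlet flows (mol/min): A 146.05, B 59.946, H₂O 59.946
Sensible, products 25→94.5 °C: 2909.5 kJ/min
Q = ΔH = 5078.5 kJ/min = 84.641 kW
Heat supplied = 304710 kJ/h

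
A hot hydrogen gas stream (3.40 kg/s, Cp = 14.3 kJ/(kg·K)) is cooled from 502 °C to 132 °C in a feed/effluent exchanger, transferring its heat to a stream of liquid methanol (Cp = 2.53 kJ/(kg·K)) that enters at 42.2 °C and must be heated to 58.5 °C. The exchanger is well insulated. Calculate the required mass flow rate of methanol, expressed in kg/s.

Heat released by hot stream: Q = 3.40 × 14.3 × (502 − 132) = 17989 kJ/s
Energy balance on cold side (adiabatic exchanger): Q = ṁ_c·Cp_c·(T_c,out − T_c,in)
ṁ_c = 17989 / [2.53 × (58.5 − 42.2)] = 436.22 kg/s

ṁ_c = 436 kg/s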